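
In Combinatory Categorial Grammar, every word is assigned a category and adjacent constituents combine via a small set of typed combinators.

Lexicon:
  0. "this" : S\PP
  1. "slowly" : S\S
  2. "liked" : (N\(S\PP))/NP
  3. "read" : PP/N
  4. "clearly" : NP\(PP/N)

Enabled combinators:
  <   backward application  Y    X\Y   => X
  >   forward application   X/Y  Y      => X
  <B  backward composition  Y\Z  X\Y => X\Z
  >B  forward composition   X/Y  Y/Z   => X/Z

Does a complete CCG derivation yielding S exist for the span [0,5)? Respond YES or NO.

NO

S\PP S\S (N\(S\PP))/NP PP/N NP\(PP/N)
CKY chart[0,5] = {N}; S ∉ chart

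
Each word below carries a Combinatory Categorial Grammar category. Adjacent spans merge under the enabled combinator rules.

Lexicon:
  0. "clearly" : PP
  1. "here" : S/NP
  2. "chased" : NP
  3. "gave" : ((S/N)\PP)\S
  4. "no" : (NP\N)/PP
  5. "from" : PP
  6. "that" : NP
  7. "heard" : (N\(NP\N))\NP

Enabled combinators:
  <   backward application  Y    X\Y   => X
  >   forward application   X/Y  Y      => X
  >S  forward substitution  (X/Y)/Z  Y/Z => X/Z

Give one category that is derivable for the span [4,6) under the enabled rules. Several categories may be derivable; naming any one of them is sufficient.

[0,8] S   >
  [0,4] S/N   <
    [0,1] "clearly" : PP
    [1,4] (S/N)\PP   <
      [1,3] S   >
        [1,2] "here" : S/NP
        [2,3] "chased" : NP
      [3,4] "gave" : ((S/N)\PP)\S
  [4,8] N   <
    [4,6] NP\N   >
      [4,5] "no" : (NP\N)/PP
      [5,6] "from" : PP
    [6,8] N\(NP\N)   <
      [6,7] "that" : NP
      [7,8] "heard" : (N\(NP\N))\NP

NP\N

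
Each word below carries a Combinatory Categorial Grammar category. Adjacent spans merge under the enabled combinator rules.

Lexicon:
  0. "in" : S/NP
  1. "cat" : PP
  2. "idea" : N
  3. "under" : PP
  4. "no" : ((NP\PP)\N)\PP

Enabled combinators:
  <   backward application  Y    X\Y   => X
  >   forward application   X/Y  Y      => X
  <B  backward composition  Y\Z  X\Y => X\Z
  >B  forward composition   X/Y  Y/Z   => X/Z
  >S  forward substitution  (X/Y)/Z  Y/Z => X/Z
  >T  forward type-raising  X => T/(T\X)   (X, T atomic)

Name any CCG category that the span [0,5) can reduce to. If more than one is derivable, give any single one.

S

[0,5] S   >
  [0,1] "in" : S/NP
  [1,5] NP   >
    [1,2] NP/(NP\PP)   >T
      [1,2] "cat" : PP
    [2,5] NP\PP   <
      [2,3] "idea" : N
      [3,5] (NP\PP)\N   <
        [3,4] "under" : PP
        [4,5] "no" : ((NP\PP)\N)\PP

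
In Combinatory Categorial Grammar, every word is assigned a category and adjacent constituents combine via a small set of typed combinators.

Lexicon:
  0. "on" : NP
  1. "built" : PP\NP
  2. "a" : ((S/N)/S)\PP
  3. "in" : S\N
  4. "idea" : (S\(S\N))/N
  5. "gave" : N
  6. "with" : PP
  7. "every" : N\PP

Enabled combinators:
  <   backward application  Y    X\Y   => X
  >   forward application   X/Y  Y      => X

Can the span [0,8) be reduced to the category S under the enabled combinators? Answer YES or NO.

[0,8] S   >
  [0,6] S/N   >
    [0,3] (S/N)/S   <
      [0,2] PP   <
        [0,1] "on" : NP
        [1,2] "built" : PP\NP
      [2,3] "a" : ((S/N)/S)\PP
    [3,6] S   <
      [3,4] "in" : S\N
      [4,6] S\(S\N)   >
        [4,5] "idea" : (S\(S\N))/N
        [5,6] "gave" : N
  [6,8] N   <
    [6,7] "with" : PP
    [7,8] "every" : N\PP

YES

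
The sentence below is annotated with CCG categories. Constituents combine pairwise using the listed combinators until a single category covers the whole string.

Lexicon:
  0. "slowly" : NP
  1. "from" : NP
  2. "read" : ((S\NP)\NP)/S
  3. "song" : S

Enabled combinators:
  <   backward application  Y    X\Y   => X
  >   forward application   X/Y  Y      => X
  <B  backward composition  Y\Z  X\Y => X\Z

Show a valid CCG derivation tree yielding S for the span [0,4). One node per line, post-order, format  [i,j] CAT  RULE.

[0,1] NP  lex  "slowly"
[1,2] NP  lex  "from"
[2,3] ((S\NP)\NP)/S  lex  "read"
[3,4] S  lex  "song"
[2,4] (S\NP)\NP  >  k=3
[1,4] S\NP  <  k=2
[0,4] S  <  k=1

[0,4] S   <
  [0,1] "slowly" : NP
  [1,4] S\NP   <
    [1,2] "from" : NP
    [2,4] (S\NP)\NP   >
      [2,3] "read" : ((S\NP)\NP)/S
      [3,4] "song" : S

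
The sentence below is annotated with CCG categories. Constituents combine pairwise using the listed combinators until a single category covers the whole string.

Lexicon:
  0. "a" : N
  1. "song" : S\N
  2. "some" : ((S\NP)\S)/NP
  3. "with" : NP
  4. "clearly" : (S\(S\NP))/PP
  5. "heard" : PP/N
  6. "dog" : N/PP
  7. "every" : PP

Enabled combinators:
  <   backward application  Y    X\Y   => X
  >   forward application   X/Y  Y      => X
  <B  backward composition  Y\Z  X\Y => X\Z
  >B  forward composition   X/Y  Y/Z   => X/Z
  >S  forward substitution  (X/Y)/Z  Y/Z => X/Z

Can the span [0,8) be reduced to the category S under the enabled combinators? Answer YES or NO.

YES

[0,8] S   <
  [0,4] S\NP   <
    [0,2] S   <
      [0,1] "a" : N
      [1,2] "song" : S\N
    [2,4] (S\NP)\S   >
      [2,3] "some" : ((S\NP)\S)/NP
      [3,4] "with" : NP
  [4,8] S\(S\NP)   >
    [4,5] "clearly" : (S\(S\NP))/PP
    [5,8] PP   >
      [5,6] "heard" : PP/N
      [6,8] N   >
        [6,7] "dog" : N/PP
        [7,8] "every" : PP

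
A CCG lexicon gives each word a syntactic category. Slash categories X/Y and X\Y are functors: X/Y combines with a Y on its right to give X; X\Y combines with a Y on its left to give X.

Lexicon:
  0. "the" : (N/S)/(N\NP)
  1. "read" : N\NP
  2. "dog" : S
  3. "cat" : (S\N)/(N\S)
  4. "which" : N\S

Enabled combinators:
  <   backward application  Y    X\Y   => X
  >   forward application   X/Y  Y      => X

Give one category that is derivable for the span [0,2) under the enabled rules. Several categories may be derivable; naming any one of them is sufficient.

N/S

[0,5] S   <
  [0,3] N   >
    [0,2] N/S   >
      [0,1] "the" : (N/S)/(N\NP)
      [1,2] "read" : N\NP
    [2,3] "dog" : S
  [3,5] S\N   >
    [3,4] "cat" : (S\N)/(N\S)
    [4,5] "which" : N\S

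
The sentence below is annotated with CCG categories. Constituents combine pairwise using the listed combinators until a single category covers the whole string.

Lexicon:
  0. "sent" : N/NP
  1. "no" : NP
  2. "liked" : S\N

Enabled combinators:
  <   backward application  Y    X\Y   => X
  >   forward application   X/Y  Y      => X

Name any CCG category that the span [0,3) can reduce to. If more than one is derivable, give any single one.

[0,3] S   <
  [0,2] N   >
    [0,1] "sent" : N/NP
    [1,2] "no" : NP
  [2,3] "liked" : S\N

S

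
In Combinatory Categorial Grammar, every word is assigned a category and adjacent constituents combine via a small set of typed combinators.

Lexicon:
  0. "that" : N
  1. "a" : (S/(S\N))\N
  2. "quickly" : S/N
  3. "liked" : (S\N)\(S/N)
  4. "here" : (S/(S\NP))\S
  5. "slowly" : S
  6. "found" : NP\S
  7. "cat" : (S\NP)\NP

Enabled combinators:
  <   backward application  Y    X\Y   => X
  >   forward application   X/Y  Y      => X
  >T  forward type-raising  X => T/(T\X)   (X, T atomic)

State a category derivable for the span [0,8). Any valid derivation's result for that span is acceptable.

S

[0,8] S   >
  [0,5] S/(S\NP)   <
    [0,4] S   >
      [0,2] S/(S\N)   <
        [0,1] "that" : N
        [1,2] "a" : (S/(S\N))\N
      [2,4] S\N   <
        [2,3] "quickly" : S/N
        [3,4] "liked" : (S\N)\(S/N)
    [4,5] "here" : (S/(S\NP))\S
  [5,8] S\NP   <
    [5,7] NP   <
      [5,6] "slowly" : S
      [6,7] "found" : NP\S
    [7,8] "cat" : (S\NP)\NP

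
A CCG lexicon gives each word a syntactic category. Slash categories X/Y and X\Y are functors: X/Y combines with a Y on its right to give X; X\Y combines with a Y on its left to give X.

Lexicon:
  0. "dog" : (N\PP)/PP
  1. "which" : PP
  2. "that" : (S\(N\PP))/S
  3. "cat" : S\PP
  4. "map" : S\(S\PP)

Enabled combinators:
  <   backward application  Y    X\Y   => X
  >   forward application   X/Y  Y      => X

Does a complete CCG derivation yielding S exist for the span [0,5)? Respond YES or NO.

YES

[0,5] S   <
  [0,2] N\PP   >
    [0,1] "dog" : (N\PP)/PP
    [1,2] "which" : PP
  [2,5] S\(N\PP)   >
    [2,3] "that" : (S\(N\PP))/S
    [3,5] S   <
      [3,4] "cat" : S\PP
      [4,5] "map" : S\(S\PP)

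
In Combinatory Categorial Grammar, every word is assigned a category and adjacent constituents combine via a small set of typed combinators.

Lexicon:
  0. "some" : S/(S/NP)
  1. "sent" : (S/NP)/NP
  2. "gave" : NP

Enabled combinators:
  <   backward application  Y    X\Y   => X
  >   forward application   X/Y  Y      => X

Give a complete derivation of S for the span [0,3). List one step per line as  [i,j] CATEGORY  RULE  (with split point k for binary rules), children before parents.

[0,1] S/(S/NP)  lex  "some"
[1,2] (S/NP)/NP  lex  "sent"
[2,3] NP  lex  "gave"
[1,3] S/NP  >  k=2
[0,3] S  >  k=1

[0,3] S   >
  [0,1] "some" : S/(S/NP)
  [1,3] S/NP   >
    [1,2] "sent" : (S/NP)/NP
    [2,3] "gave" : NP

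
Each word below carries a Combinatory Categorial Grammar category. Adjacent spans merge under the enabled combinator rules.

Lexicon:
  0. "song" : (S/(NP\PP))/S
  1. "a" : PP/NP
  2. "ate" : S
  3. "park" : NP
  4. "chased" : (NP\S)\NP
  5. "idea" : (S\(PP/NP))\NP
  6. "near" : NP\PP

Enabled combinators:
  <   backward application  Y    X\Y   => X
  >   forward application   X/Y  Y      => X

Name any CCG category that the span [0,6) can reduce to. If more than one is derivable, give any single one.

[0,7] S   >
  [0,6] S/(NP\PP)   >
    [0,1] "song" : (S/(NP\PP))/S
    [1,6] S   <
      [1,2] "a" : PP/NP
      [2,6] S\(PP/NP)   <
        [2,5] NP   <
          [2,3] "ate" : S
          [3,5] NP\S   <
            [3,4] "park" : NP
            [4,5] "chased" : (NP\S)\NP
        [5,6] "idea" : (S\(PP/NP))\NP
  [6,7] "near" : NP\PP

S/(NP\PP)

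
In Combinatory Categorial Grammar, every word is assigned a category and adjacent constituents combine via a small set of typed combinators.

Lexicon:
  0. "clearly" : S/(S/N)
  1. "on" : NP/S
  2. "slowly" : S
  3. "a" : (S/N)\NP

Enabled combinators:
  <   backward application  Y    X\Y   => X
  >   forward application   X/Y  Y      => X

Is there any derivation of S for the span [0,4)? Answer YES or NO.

[0,4] S   >
  [0,1] "clearly" : S/(S/N)
  [1,4] S/N   <
    [1,3] NP   >
      [1,2] "on" : NP/S
      [2,3] "slowly" : S
    [3,4] "a" : (S/N)\NP

YES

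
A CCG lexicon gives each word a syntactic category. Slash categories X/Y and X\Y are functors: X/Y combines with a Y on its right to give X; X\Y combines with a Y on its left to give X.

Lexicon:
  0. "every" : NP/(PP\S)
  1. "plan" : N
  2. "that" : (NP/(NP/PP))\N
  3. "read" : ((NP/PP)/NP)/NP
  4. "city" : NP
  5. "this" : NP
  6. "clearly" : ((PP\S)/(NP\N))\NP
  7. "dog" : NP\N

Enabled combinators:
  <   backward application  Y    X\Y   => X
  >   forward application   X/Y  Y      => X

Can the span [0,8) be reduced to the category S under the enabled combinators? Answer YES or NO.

NP/(PP\S) N (NP/(NP/PP))\N ((NP/PP)/NP)/NP NP NP ((PP\S)/(NP\N))\NP NP\N
CKY chart[0,8] = {NP}; S ∉ chart

NO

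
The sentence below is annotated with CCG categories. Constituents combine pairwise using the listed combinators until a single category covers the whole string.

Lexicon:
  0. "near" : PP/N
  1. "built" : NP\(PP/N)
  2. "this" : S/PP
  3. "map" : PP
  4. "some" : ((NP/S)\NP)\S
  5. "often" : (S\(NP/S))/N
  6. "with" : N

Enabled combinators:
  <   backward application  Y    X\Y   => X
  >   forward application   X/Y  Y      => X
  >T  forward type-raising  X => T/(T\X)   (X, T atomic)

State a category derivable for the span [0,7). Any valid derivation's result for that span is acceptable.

S

[0,7] S   <
  [0,5] NP/S   <
    [0,2] NP   <
      [0,1] "near" : PP/N
      [1,2] "built" : NP\(PP/N)
    [2,5] (NP/S)\NP   <
      [2,4] S   >
        [2,3] "this" : S/PP
        [3,4] "map" : PP
      [4,5] "some" : ((NP/S)\NP)\S
  [5,7] S\(NP/S)   >
    [5,6] "often" : (S\(NP/S))/N
    [6,7] "with" : N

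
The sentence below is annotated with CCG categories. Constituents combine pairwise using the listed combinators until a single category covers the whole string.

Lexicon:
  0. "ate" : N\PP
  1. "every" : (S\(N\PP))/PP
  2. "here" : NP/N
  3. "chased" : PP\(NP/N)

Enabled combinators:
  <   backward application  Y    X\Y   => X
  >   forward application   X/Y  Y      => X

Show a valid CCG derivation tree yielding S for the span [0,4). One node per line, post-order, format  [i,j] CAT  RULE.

[0,4] S   <
  [0,1] "ate" : N\PP
  [1,4] S\(N\PP)   >
    [1,2] "every" : (S\(N\PP))/PP
    [2,4] PP   <
      [2,3] "here" : NP/N
      [3,4] "chased" : PP\(NP/N)

[0,1] N\PP  lex  "ate"
[1,2] (S\(N\PP))/PP  lex  "every"
[2,3] NP/N  lex  "here"
[3,4] PP\(NP/N)  lex  "chased"
[2,4] PP  <  k=3
[1,4] S\(N\PP)  >  k=2
[0,4] S  <  k=1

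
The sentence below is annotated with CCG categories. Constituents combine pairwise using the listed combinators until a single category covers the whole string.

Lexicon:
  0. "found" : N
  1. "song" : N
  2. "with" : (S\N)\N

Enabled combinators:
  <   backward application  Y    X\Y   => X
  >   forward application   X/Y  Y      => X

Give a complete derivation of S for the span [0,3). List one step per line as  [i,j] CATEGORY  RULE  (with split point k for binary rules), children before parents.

[0,3] S   <
  [0,1] "found" : N
  [1,3] S\N   <
    [1,2] "song" : N
    [2,3] "with" : (S\N)\N

[0,1] N  lex  "found"
[1,2] N  lex  "song"
[2,3] (S\N)\N  lex  "with"
[1,3] S\N  <  k=2
[0,3] S  <  k=1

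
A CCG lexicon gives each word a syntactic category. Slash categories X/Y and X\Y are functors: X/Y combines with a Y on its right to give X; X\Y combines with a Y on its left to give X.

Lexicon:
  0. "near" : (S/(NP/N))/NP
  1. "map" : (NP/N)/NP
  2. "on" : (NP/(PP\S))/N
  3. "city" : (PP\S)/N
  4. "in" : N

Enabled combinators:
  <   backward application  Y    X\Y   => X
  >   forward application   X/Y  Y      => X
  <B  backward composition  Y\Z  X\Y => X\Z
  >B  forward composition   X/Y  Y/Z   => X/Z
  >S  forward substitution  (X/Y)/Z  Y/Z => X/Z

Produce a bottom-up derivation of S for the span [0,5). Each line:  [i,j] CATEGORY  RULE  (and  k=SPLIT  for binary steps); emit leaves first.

[0,5] S   >
  [0,2] S/NP   >S
    [0,1] "near" : (S/(NP/N))/NP
    [1,2] "map" : (NP/N)/NP
  [2,5] NP   >
    [2,4] NP/N   >S
      [2,3] "on" : (NP/(PP\S))/N
      [3,4] "city" : (PP\S)/N
    [4,5] "in" : N

[0,1] (S/(NP/N))/NP  lex  "near"
[1,2] (NP/N)/NP  lex  "map"
[0,2] S/NP  >S  k=1
[2,3] (NP/(PP\S))/N  lex  "on"
[3,4] (PP\S)/N  lex  "city"
[2,4] NP/N  >S  k=3
[4,5] N  lex  "in"
[2,5] NP  >  k=4
[0,5] S  >  k=2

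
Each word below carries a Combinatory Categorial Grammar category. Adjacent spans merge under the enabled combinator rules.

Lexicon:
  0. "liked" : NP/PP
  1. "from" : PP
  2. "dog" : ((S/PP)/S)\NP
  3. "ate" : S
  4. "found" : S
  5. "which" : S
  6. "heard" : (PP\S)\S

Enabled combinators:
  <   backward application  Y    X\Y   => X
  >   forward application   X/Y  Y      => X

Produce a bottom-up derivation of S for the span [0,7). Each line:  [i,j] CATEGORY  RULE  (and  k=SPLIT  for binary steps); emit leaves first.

[0,7] S   >
  [0,4] S/PP   >
    [0,3] (S/PP)/S   <
      [0,2] NP   >
        [0,1] "liked" : NP/PP
        [1,2] "from" : PP
      [2,3] "dog" : ((S/PP)/S)\NP
    [3,4] "ate" : S
  [4,7] PP   <
    [4,5] "found" : S
    [5,7] PP\S   <
      [5,6] "which" : S
      [6,7] "heard" : (PP\S)\S

[0,1] NP/PP  lex  "liked"
[1,2] PP  lex  "from"
[0,2] NP  >  k=1
[2,3] ((S/PP)/S)\NP  lex  "dog"
[0,3] (S/PP)/S  <  k=2
[3,4] S  lex  "ate"
[0,4] S/PP  >  k=3
[4,5] S  lex  "found"
[5,6] S  lex  "which"
[6,7] (PP\S)\S  lex  "heard"
[5,7] PP\S  <  k=6
[4,7] PP  <  k=5
[0,7] S  >  k=4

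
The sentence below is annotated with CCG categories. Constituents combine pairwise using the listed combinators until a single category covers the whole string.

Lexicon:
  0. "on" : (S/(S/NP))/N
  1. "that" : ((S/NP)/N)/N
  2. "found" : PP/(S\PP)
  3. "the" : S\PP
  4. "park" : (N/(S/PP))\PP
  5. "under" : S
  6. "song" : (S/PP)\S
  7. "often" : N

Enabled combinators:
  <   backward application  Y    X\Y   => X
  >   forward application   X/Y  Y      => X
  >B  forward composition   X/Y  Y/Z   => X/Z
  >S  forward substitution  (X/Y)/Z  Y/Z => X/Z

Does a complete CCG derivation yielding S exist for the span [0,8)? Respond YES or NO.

[0,8] S   >
  [0,7] S/N   >S
    [0,1] "on" : (S/(S/NP))/N
    [1,7] (S/NP)/N   >
      [1,2] "that" : ((S/NP)/N)/N
      [2,7] N   >
        [2,5] N/(S/PP)   <
          [2,4] PP   >
            [2,3] "found" : PP/(S\PP)
            [3,4] "the" : S\PP
          [4,5] "park" : (N/(S/PP))\PP
        [5,7] S/PP   <
          [5,6] "under" : S
          [6,7] "song" : (S/PP)\S
  [7,8] "often" : N

YES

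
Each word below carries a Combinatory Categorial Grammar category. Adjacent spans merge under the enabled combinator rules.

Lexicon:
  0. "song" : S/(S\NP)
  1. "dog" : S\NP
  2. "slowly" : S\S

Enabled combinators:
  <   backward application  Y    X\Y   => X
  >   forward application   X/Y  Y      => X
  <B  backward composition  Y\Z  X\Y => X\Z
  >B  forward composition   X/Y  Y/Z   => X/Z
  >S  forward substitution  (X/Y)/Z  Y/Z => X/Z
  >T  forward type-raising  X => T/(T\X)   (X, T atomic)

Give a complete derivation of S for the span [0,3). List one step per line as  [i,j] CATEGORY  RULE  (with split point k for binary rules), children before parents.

[0,3] S   >
  [0,1] "song" : S/(S\NP)
  [1,3] S\NP   <B
    [1,2] "dog" : S\NP
    [2,3] "slowly" : S\S

[0,1] S/(S\NP)  lex  "song"
[1,2] S\NP  lex  "dog"
[2,3] S\S  lex  "slowly"
[1,3] S\NP  <B  k=2
[0,3] S  >  k=1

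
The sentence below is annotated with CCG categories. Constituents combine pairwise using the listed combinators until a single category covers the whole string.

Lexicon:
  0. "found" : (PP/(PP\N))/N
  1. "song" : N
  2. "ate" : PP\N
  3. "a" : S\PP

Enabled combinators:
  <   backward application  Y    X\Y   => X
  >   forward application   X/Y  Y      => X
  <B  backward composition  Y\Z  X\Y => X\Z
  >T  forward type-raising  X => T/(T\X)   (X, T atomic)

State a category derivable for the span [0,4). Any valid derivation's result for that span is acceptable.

S

[0,4] S   <
  [0,3] PP   >
    [0,2] PP/(PP\N)   >
      [0,1] "found" : (PP/(PP\N))/N
      [1,2] "song" : N
    [2,3] "ate" : PP\N
  [3,4] "a" : S\PP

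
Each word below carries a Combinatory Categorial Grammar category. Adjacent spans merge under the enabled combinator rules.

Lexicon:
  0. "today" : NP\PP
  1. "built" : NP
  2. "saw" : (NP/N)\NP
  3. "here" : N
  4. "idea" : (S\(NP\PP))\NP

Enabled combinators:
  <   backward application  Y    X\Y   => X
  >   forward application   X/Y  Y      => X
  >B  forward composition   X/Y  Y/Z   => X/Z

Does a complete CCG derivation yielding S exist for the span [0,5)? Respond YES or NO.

[0,5] S   <
  [0,1] "today" : NP\PP
  [1,5] S\(NP\PP)   <
    [1,4] NP   >
      [1,3] NP/N   <
        [1,2] "built" : NP
        [2,3] "saw" : (NP/N)\NP
      [3,4] "here" : N
    [4,5] "idea" : (S\(NP\PP))\NP

YES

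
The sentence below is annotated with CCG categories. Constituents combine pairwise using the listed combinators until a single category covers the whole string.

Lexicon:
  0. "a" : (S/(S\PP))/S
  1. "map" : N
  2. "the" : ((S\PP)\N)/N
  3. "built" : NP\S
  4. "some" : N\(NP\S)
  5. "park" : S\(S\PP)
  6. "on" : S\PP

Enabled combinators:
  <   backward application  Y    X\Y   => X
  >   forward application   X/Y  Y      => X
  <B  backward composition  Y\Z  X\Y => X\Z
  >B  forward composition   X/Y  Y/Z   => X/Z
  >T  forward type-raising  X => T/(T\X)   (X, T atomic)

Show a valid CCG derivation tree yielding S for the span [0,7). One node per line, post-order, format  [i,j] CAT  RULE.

[0,1] (S/(S\PP))/S  lex  "a"
[1,2] N  lex  "map"
[2,3] ((S\PP)\N)/N  lex  "the"
[3,4] NP\S  lex  "built"
[4,5] N\(NP\S)  lex  "some"
[3,5] N  <  k=4
[2,5] (S\PP)\N  >  k=3
[1,5] S\PP  <  k=2
[5,6] S\(S\PP)  lex  "park"
[1,6] S  <  k=5
[0,6] S/(S\PP)  >  k=1
[6,7] S\PP  lex  "on"
[0,7] S  >  k=6

[0,7] S   >
  [0,6] S/(S\PP)   >
    [0,1] "a" : (S/(S\PP))/S
    [1,6] S   <
      [1,5] S\PP   <
        [1,2] "map" : N
        [2,5] (S\PP)\N   >
          [2,3] "the" : ((S\PP)\N)/N
          [3,5] N   <
            [3,4] "built" : NP\S
            [4,5] "some" : N\(NP\S)
      [5,6] "park" : S\(S\PP)
  [6,7] "on" : S\PP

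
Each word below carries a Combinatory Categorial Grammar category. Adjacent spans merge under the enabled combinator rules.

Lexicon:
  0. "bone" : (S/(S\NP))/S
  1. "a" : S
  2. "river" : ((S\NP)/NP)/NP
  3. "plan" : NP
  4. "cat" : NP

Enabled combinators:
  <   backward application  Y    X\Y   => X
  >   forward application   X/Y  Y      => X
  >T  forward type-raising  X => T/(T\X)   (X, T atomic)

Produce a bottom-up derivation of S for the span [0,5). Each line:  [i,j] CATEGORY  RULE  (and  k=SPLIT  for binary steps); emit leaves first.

[0,5] S   >
  [0,2] S/(S\NP)   >
    [0,1] "bone" : (S/(S\NP))/S
    [1,2] "a" : S
  [2,5] S\NP   >
    [2,4] (S\NP)/NP   >
      [2,3] "river" : ((S\NP)/NP)/NP
      [3,4] "plan" : NP
    [4,5] "cat" : NP

[0,1] (S/(S\NP))/S  lex  "bone"
[1,2] S  lex  "a"
[0,2] S/(S\NP)  >  k=1
[2,3] ((S\NP)/NP)/NP  lex  "river"
[3,4] NP  lex  "plan"
[2,4] (S\NP)/NP  >  k=3
[4,5] NP  lex  "cat"
[2,5] S\NP  >  k=4
[0,5] S  >  k=2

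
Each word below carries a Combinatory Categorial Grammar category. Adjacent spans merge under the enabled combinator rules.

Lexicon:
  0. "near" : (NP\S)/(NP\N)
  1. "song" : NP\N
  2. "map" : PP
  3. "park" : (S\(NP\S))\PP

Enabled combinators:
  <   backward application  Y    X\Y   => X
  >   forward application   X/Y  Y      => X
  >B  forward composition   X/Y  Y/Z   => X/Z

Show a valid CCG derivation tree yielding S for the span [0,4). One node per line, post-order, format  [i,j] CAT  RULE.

[0,4] S   <
  [0,2] NP\S   >
    [0,1] "near" : (NP\S)/(NP\N)
    [1,2] "song" : NP\N
  [2,4] S\(NP\S)   <
    [2,3] "map" : PP
    [3,4] "park" : (S\(NP\S))\PP

[0,1] (NP\S)/(NP\N)  lex  "near"
[1,2] NP\N  lex  "song"
[0,2] NP\S  >  k=1
[2,3] PP  lex  "map"
[3,4] (S\(NP\S))\PP  lex  "park"
[2,4] S\(NP\S)  <  k=3
[0,4] S  <  k=2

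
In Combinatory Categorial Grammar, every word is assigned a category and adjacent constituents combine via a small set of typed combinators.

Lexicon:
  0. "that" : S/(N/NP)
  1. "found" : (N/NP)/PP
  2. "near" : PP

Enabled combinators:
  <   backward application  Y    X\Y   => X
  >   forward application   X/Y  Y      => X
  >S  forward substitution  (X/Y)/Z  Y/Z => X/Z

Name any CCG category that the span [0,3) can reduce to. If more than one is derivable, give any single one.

S

[0,3] S   >
  [0,1] "that" : S/(N/NP)
  [1,3] N/NP   >
    [1,2] "found" : (N/NP)/PP
    [2,3] "near" : PP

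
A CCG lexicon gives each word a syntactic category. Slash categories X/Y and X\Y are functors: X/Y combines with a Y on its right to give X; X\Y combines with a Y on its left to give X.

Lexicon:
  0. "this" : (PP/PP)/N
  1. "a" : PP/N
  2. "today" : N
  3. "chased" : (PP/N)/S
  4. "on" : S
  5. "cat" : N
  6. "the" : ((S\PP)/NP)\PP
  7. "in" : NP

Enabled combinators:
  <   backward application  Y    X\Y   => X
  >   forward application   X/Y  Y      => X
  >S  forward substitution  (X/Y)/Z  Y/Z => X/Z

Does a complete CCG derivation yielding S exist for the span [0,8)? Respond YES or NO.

YES

[0,8] S   <
  [0,3] PP   >
    [0,2] PP/N   >S
      [0,1] "this" : (PP/PP)/N
      [1,2] "a" : PP/N
    [2,3] "today" : N
  [3,8] S\PP   >
    [3,7] (S\PP)/NP   <
      [3,6] PP   >
        [3,5] PP/N   >
          [3,4] "chased" : (PP/N)/S
          [4,5] "on" : S
        [5,6] "cat" : N
      [6,7] "the" : ((S\PP)/NP)\PP
    [7,8] "in" : NP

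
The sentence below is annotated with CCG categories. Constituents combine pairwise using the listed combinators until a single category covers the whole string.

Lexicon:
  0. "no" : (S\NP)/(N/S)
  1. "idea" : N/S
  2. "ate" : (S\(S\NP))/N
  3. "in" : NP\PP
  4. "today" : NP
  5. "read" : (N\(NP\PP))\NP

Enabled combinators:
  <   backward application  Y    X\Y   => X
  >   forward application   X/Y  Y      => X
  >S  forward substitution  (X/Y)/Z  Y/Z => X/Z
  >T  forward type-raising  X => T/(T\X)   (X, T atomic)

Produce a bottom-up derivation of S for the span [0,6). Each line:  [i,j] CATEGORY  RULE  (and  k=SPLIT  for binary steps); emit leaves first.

[0,1] (S\NP)/(N/S)  lex  "no"
[1,2] N/S  lex  "idea"
[0,2] S\NP  >  k=1
[2,3] (S\(S\NP))/N  lex  "ate"
[3,4] NP\PP  lex  "in"
[4,5] NP  lex  "today"
[5,6] (N\(NP\PP))\NP  lex  "read"
[4,6] N\(NP\PP)  <  k=5
[3,6] N  <  k=4
[2,6] S\(S\NP)  >  k=3
[0,6] S  <  k=2

[0,6] S   <
  [0,2] S\NP   >
    [0,1] "no" : (S\NP)/(N/S)
    [1,2] "idea" : N/S
  [2,6] S\(S\NP)   >
    [2,3] "ate" : (S\(S\NP))/N
    [3,6] N   <
      [3,4] "in" : NP\PP
      [4,6] N\(NP\PP)   <
        [4,5] "today" : NP
        [5,6] "read" : (N\(NP\PP))\NP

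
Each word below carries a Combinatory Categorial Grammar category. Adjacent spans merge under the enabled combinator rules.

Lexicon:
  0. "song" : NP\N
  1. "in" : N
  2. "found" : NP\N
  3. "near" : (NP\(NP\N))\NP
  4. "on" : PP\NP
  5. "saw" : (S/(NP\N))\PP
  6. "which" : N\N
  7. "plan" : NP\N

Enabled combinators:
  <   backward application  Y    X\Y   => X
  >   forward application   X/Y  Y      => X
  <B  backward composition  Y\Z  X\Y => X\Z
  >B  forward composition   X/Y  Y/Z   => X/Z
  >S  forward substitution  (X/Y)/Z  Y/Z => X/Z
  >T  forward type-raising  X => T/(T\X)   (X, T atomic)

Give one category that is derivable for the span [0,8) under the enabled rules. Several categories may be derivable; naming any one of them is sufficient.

S

[0,8] S   >
  [0,6] S/(NP\N)   <
    [0,5] PP   <
      [0,4] NP   <
        [0,1] "song" : NP\N
        [1,4] NP\(NP\N)   <
          [1,3] NP   >
            [1,2] NP/(NP\N)   >T
              [1,2] "in" : N
            [2,3] "found" : NP\N
          [3,4] "near" : (NP\(NP\N))\NP
      [4,5] "on" : PP\NP
    [5,6] "saw" : (S/(NP\N))\PP
  [6,8] NP\N   <B
    [6,7] "which" : N\N
    [7,8] "plan" : NP\N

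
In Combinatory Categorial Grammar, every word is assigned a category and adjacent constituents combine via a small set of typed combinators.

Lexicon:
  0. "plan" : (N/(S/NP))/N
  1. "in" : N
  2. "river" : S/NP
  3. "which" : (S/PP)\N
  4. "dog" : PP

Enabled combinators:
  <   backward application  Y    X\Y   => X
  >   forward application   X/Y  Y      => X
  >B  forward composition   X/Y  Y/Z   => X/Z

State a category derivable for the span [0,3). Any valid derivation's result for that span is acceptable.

[0,5] S   >
  [0,4] S/PP   <
    [0,3] N   >
      [0,2] N/(S/NP)   >
        [0,1] "plan" : (N/(S/NP))/N
        [1,2] "in" : N
      [2,3] "river" : S/NP
    [3,4] "which" : (S/PP)\N
  [4,5] "dog" : PP

N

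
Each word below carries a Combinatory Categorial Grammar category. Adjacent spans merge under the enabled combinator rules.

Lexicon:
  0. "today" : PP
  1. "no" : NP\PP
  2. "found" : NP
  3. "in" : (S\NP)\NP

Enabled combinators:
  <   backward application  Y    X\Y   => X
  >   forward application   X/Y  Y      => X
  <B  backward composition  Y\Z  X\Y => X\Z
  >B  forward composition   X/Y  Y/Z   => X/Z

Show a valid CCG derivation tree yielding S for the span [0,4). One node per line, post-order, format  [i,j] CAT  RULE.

[0,1] PP  lex  "today"
[1,2] NP\PP  lex  "no"
[0,2] NP  <  k=1
[2,3] NP  lex  "found"
[3,4] (S\NP)\NP  lex  "in"
[2,4] S\NP  <  k=3
[0,4] S  <  k=2

[0,4] S   <
  [0,2] NP   <
    [0,1] "today" : PP
    [1,2] "no" : NP\PP
  [2,4] S\NP   <
    [2,3] "found" : NP
    [3,4] "in" : (S\NP)\NP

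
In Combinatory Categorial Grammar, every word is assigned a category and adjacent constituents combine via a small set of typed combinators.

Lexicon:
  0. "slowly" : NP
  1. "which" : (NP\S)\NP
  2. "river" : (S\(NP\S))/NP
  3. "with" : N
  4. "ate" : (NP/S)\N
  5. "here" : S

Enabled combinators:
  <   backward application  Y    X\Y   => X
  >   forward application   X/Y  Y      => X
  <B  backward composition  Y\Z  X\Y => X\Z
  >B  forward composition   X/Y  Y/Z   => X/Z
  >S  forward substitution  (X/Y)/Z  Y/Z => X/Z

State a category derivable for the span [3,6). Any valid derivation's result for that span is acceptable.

NP

[0,6] S   <
  [0,2] NP\S   <
    [0,1] "slowly" : NP
    [1,2] "which" : (NP\S)\NP
  [2,6] S\(NP\S)   >
    [2,3] "river" : (S\(NP\S))/NP
    [3,6] NP   >
      [3,5] NP/S   <
        [3,4] "with" : N
        [4,5] "ate" : (NP/S)\N
      [5,6] "here" : S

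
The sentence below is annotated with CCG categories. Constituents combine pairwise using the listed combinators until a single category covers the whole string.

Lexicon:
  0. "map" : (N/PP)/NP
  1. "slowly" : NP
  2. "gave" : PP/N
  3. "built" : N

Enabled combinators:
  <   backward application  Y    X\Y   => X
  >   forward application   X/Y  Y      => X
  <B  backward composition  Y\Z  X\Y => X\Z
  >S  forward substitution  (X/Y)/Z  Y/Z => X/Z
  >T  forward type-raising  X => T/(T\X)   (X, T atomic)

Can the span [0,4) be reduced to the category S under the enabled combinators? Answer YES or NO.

NO

(N/PP)/NP NP PP/N N
CKY chart[0,4] = {N, N/(N\N), NP/(NP\N), PP/(PP\N), S/(S\N)}; S ∉ chart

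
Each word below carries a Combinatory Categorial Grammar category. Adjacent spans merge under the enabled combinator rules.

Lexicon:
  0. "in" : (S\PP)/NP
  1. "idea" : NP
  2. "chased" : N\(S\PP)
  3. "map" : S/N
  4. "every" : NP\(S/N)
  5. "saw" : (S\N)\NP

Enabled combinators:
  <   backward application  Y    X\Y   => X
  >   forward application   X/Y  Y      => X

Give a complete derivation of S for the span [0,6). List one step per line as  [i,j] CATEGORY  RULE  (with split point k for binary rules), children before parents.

[0,6] S   <
  [0,3] N   <
    [0,2] S\PP   >
      [0,1] "in" : (S\PP)/NP
      [1,2] "idea" : NP
    [2,3] "chased" : N\(S\PP)
  [3,6] S\N   <
    [3,5] NP   <
      [3,4] "map" : S/N
      [4,5] "every" : NP\(S/N)
    [5,6] "saw" : (S\N)\NP

[0,1] (S\PP)/NP  lex  "in"
[1,2] NP  lex  "idea"
[0,2] S\PP  >  k=1
[2,3] N\(S\PP)  lex  "chased"
[0,3] N  <  k=2
[3,4] S/N  lex  "map"
[4,5] NP\(S/N)  lex  "every"
[3,5] NP  <  k=4
[5,6] (S\N)\NP  lex  "saw"
[3,6] S\N  <  k=5
[0,6] S  <  k=3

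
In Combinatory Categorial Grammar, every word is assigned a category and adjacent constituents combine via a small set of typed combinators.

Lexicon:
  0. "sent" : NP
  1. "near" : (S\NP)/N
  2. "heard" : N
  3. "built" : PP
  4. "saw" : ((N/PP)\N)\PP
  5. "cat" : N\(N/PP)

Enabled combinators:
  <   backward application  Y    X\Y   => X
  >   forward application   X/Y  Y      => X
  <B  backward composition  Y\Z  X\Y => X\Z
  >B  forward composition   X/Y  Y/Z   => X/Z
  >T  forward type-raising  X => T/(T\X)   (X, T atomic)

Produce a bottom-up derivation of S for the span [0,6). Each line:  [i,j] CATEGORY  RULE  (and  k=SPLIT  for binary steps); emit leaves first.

[0,1] NP  lex  "sent"
[0,1] S/(S\NP)  >T
[1,2] (S\NP)/N  lex  "near"
[0,2] S/N  >B  k=1
[2,3] N  lex  "heard"
[3,4] PP  lex  "built"
[4,5] ((N/PP)\N)\PP  lex  "saw"
[3,5] (N/PP)\N  <  k=4
[2,5] N/PP  <  k=3
[5,6] N\(N/PP)  lex  "cat"
[2,6] N  <  k=5
[0,6] S  >  k=2

[0,6] S   >
  [0,2] S/N   >B
    [0,1] S/(S\NP)   >T
      [0,1] "sent" : NP
    [1,2] "near" : (S\NP)/N
  [2,6] N   <
    [2,5] N/PP   <
      [2,3] "heard" : N
      [3,5] (N/PP)\N   <
        [3,4] "built" : PP
        [4,5] "saw" : ((N/PP)\N)\PP
    [5,6] "cat" : N\(N/PP)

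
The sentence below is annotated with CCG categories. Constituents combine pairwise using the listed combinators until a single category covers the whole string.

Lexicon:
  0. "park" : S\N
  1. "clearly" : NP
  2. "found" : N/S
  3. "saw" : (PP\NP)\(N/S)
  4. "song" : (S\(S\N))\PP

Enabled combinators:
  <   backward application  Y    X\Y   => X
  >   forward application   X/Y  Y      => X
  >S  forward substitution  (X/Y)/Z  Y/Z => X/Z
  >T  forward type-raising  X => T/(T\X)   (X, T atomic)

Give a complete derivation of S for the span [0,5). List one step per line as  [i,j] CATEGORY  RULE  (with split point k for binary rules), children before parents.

[0,1] S\N  lex  "park"
[1,2] NP  lex  "clearly"
[1,2] PP/(PP\NP)  >T
[2,3] N/S  lex  "found"
[3,4] (PP\NP)\(N/S)  lex  "saw"
[2,4] PP\NP  <  k=3
[1,4] PP  >  k=2
[4,5] (S\(S\N))\PP  lex  "song"
[1,5] S\(S\N)  <  k=4
[0,5] S  <  k=1

[0,5] S   <
  [0,1] "park" : S\N
  [1,5] S\(S\N)   <
    [1,4] PP   >
      [1,2] PP/(PP\NP)   >T
        [1,2] "clearly" : NP
      [2,4] PP\NP   <
        [2,3] "found" : N/S
        [3,4] "saw" : (PP\NP)\(N/S)
    [4,5] "song" : (S\(S\N))\PP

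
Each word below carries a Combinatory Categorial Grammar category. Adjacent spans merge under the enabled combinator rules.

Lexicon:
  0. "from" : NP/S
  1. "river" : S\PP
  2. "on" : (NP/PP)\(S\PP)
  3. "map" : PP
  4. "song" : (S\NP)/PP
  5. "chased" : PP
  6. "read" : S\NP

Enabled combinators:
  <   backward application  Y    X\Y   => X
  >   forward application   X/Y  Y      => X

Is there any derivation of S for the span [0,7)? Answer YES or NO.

[0,7] S   <
  [0,6] NP   >
    [0,1] "from" : NP/S
    [1,6] S   <
      [1,4] NP   >
        [1,3] NP/PP   <
          [1,2] "river" : S\PP
          [2,3] "on" : (NP/PP)\(S\PP)
        [3,4] "map" : PP
      [4,6] S\NP   >
        [4,5] "song" : (S\NP)/PP
        [5,6] "chased" : PP
  [6,7] "read" : S\NP

YES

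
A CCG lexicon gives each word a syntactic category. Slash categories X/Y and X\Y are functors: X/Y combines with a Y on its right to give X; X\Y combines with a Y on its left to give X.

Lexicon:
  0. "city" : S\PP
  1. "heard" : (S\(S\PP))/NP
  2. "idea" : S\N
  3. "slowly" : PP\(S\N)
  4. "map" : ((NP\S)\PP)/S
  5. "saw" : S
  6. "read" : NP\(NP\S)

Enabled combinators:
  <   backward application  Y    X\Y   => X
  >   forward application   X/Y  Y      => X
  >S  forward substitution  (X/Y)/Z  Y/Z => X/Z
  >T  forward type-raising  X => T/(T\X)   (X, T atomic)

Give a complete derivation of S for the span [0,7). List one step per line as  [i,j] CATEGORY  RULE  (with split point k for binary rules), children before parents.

[0,1] S\PP  lex  "city"
[1,2] (S\(S\PP))/NP  lex  "heard"
[2,3] S\N  lex  "idea"
[3,4] PP\(S\N)  lex  "slowly"
[2,4] PP  <  k=3
[4,5] ((NP\S)\PP)/S  lex  "map"
[5,6] S  lex  "saw"
[4,6] (NP\S)\PP  >  k=5
[2,6] NP\S  <  k=4
[6,7] NP\(NP\S)  lex  "read"
[2,7] NP  <  k=6
[1,7] S\(S\PP)  >  k=2
[0,7] S  <  k=1

[0,7] S   <
  [0,1] "city" : S\PP
  [1,7] S\(S\PP)   >
    [1,2] "heard" : (S\(S\PP))/NP
    [2,7] NP   <
      [2,6] NP\S   <
        [2,4] PP   <
          [2,3] "idea" : S\N
          [3,4] "slowly" : PP\(S\N)
        [4,6] (NP\S)\PP   >
          [4,5] "map" : ((NP\S)\PP)/S
          [5,6] "saw" : S
      [6,7] "read" : NP\(NP\S)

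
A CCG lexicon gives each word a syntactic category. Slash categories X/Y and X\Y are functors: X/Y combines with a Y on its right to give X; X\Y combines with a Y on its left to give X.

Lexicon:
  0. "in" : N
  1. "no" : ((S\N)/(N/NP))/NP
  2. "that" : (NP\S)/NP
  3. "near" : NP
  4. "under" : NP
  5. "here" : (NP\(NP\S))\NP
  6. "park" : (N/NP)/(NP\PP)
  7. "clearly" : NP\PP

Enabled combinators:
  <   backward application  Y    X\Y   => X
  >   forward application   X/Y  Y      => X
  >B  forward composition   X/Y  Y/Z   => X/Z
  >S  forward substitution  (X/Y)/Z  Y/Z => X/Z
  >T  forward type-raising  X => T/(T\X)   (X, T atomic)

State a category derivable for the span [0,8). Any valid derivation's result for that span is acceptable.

[0,8] S   <
  [0,1] "in" : N
  [1,8] S\N   >
    [1,6] (S\N)/(N/NP)   >
      [1,2] "no" : ((S\N)/(N/NP))/NP
      [2,6] NP   <
        [2,4] NP\S   >
          [2,3] "that" : (NP\S)/NP
          [3,4] "near" : NP
        [4,6] NP\(NP\S)   <
          [4,5] "under" : NP
          [5,6] "here" : (NP\(NP\S))\NP
    [6,8] N/NP   >
      [6,7] "park" : (N/NP)/(NP\PP)
      [7,8] "clearly" : NP\PP

S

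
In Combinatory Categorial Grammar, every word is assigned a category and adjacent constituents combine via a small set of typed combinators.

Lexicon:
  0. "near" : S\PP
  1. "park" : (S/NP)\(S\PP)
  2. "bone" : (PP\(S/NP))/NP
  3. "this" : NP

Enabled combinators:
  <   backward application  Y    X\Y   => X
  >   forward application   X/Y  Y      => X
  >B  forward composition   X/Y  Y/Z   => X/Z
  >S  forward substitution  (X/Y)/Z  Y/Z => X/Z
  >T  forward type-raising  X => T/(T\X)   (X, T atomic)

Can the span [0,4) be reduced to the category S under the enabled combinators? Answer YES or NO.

NO

S\PP (S/NP)\(S\PP) (PP\(S/NP))/NP NP
CKY chart[0,4] = {N/(N\PP), NP/(NP\PP), PP, PP/(PP\PP), S/(S\PP)}; S ∉ chart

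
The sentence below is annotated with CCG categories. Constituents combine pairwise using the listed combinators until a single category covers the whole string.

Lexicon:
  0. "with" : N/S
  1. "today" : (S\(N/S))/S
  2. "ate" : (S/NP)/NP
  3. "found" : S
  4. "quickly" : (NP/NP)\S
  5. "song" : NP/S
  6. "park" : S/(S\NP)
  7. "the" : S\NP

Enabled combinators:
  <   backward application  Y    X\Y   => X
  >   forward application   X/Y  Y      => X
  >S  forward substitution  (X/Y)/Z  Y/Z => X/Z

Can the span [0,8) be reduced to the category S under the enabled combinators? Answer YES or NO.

[0,8] S   <
  [0,1] "with" : N/S
  [1,8] S\(N/S)   >
    [1,2] "today" : (S\(N/S))/S
    [2,8] S   >
      [2,5] S/NP   >S
        [2,3] "ate" : (S/NP)/NP
        [3,5] NP/NP   <
          [3,4] "found" : S
          [4,5] "quickly" : (NP/NP)\S
      [5,8] NP   >
        [5,6] "song" : NP/S
        [6,8] S   >
          [6,7] "park" : S/(S\NP)
          [7,8] "the" : S\NP

YES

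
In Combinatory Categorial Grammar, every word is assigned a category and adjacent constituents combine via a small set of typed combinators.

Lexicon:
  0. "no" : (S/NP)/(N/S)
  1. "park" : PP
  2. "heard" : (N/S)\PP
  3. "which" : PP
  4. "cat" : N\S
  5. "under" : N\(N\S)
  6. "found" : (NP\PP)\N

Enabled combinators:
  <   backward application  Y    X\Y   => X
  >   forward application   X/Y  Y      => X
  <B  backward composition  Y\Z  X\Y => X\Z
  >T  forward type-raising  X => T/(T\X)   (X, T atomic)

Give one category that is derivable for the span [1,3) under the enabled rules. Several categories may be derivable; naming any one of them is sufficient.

[0,7] S   >
  [0,3] S/NP   >
    [0,1] "no" : (S/NP)/(N/S)
    [1,3] N/S   <
      [1,2] "park" : PP
      [2,3] "heard" : (N/S)\PP
  [3,7] NP   <
    [3,4] "which" : PP
    [4,7] NP\PP   <
      [4,6] N   <
        [4,5] "cat" : N\S
        [5,6] "under" : N\(N\S)
      [6,7] "found" : (NP\PP)\N

N/S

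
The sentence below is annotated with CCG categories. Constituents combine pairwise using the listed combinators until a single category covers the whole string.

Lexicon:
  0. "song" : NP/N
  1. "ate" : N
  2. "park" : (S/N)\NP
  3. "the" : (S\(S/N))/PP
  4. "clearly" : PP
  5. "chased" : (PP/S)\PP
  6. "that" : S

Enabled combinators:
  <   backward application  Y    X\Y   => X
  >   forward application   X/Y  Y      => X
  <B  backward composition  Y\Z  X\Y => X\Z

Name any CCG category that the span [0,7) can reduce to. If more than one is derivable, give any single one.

S

[0,7] S   <
  [0,3] S/N   <
    [0,2] NP   >
      [0,1] "song" : NP/N
      [1,2] "ate" : N
    [2,3] "park" : (S/N)\NP
  [3,7] S\(S/N)   >
    [3,4] "the" : (S\(S/N))/PP
    [4,7] PP   >
      [4,6] PP/S   <
        [4,5] "clearly" : PP
        [5,6] "chased" : (PP/S)\PP
      [6,7] "that" : S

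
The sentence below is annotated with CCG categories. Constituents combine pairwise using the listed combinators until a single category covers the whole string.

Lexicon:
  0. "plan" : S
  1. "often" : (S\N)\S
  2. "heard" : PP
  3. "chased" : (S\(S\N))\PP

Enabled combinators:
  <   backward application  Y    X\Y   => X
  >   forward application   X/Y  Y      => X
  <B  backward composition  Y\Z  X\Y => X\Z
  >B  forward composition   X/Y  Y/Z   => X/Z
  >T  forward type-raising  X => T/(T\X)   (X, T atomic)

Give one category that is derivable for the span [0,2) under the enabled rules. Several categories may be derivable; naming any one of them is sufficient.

S\N

[0,4] S   <
  [0,2] S\N   <
    [0,1] "plan" : S
    [1,2] "often" : (S\N)\S
  [2,4] S\(S\N)   <
    [2,3] "heard" : PP
    [3,4] "chased" : (S\(S\N))\PP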